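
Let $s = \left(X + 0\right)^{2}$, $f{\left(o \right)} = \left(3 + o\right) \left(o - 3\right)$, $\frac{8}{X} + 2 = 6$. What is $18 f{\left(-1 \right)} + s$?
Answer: $-140$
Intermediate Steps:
$X = 2$ ($X = \frac{8}{-2 + 6} = \frac{8}{4} = 8 \cdot \frac{1}{4} = 2$)
$f{\left(o \right)} = \left(-3 + o\right) \left(3 + o\right)$ ($f{\left(o \right)} = \left(3 + o\right) \left(-3 + o\right) = \left(-3 + o\right) \left(3 + o\right)$)
$s = 4$ ($s = \left(2 + 0\right)^{2} = 2^{2} = 4$)
$18 f{\left(-1 \right)} + s = 18 \left(-9 + \left(-1\right)^{2}\right) + 4 = 18 \left(-9 + 1\right) + 4 = 18 \left(-8\right) + 4 = -144 + 4 = -140$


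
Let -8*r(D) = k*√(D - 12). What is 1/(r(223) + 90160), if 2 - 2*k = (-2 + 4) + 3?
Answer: 23080960/2080979351701 - 48*√211/2080979351701 ≈ 1.1091e-5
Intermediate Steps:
k = -3/2 (k = 1 - ((-2 + 4) + 3)/2 = 1 - (2 + 3)/2 = 1 - ½*5 = 1 - 5/2 = -3/2 ≈ -1.5000)
r(D) = 3*√(-12 + D)/16 (r(D) = -(-3)*√(D - 12)/16 = -(-3)*√(-12 + D)/16 = 3*√(-12 + D)/16)
1/(r(223) + 90160) = 1/(3*√(-12 + 223)/16 + 90160) = 1/(3*√211/16 + 90160) = 1/(90160 + 3*√211/16)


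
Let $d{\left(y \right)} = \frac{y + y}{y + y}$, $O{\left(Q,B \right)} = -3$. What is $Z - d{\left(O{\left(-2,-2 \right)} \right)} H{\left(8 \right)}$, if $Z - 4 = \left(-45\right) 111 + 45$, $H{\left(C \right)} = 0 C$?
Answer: $-4946$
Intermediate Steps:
$H{\left(C \right)} = 0$
$d{\left(y \right)} = 1$ ($d{\left(y \right)} = \frac{2 y}{2 y} = 2 y \frac{1}{2 y} = 1$)
$Z = -4946$ ($Z = 4 + \left(\left(-45\right) 111 + 45\right) = 4 + \left(-4995 + 45\right) = 4 - 4950 = -4946$)
$Z - d{\left(O{\left(-2,-2 \right)} \right)} H{\left(8 \right)} = -4946 - 1 \cdot 0 = -4946 - 0 = -4946 + 0 = -4946$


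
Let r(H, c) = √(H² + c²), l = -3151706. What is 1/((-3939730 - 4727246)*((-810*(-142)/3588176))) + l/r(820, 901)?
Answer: -224261/62304723720 - 3151706*√1484201/1484201 ≈ -2587.0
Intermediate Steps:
1/((-3939730 - 4727246)*((-810*(-142)/3588176))) + l/r(820, 901) = 1/((-3939730 - 4727246)*((-810*(-142)/3588176))) - 3151706/√(820² + 901²) = 1/((-8666976)*((115020*(1/3588176)))) - 3151706/√(672400 + 811801) = -1/(8666976*28755/897044) - 3151706*√1484201/1484201 = -1/8666976*897044/28755 - 3151706*√1484201/1484201 = -224261/62304723720 - 3151706*√1484201/1484201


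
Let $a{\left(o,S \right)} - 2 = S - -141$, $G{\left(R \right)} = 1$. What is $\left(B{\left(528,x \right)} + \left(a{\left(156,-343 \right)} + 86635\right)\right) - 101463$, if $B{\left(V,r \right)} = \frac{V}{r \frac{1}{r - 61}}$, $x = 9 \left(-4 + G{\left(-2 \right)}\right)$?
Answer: $- \frac{119764}{9} \approx -13307.0$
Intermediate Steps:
$a{\left(o,S \right)} = 143 + S$ ($a{\left(o,S \right)} = 2 + \left(S - -141\right) = 2 + \left(S + 141\right) = 2 + \left(141 + S\right) = 143 + S$)
$x = -27$ ($x = 9 \left(-4 + 1\right) = 9 \left(-3\right) = -27$)
$B{\left(V,r \right)} = \frac{V \left(-61 + r\right)}{r}$ ($B{\left(V,r \right)} = \frac{V}{r \frac{1}{-61 + r}} = V \frac{-61 + r}{r} = \frac{V \left(-61 + r\right)}{r}$)
$\left(B{\left(528,x \right)} + \left(a{\left(156,-343 \right)} + 86635\right)\right) - 101463 = \left(\frac{528 \left(-61 - 27\right)}{-27} + \left(\left(143 - 343\right) + 86635\right)\right) - 101463 = \left(528 \left(- \frac{1}{27}\right) \left(-88\right) + \left(-200 + 86635\right)\right) - 101463 = \left(\frac{15488}{9} + 86435\right) - 101463 = \frac{793403}{9} - 101463 = - \frac{119764}{9}$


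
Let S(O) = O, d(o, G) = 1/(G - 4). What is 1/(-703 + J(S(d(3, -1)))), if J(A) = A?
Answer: -5/3516 ≈ -0.0014221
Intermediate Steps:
d(o, G) = 1/(-4 + G)
1/(-703 + J(S(d(3, -1)))) = 1/(-703 + 1/(-4 - 1)) = 1/(-703 + 1/(-5)) = 1/(-703 - 1/5) = 1/(-3516/5) = -5/3516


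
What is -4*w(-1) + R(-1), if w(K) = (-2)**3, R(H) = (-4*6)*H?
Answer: 56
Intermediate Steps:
R(H) = -24*H
w(K) = -8
-4*w(-1) + R(-1) = -4*(-8) - 24*(-1) = 32 + 24 = 56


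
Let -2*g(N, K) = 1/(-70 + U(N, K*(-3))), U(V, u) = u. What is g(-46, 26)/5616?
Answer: 1/1662336 ≈ 6.0156e-7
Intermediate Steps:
g(N, K) = -1/(2*(-70 - 3*K)) (g(N, K) = -1/(2*(-70 + K*(-3))) = -1/(2*(-70 - 3*K)))
g(-46, 26)/5616 = (1/(2*(70 + 3*26)))/5616 = (1/(2*(70 + 78)))*(1/5616) = ((1/2)/148)*(1/5616) = ((1/2)*(1/148))*(1/5616) = (1/296)*(1/5616) = 1/1662336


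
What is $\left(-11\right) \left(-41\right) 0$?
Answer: $0$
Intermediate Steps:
$\left(-11\right) \left(-41\right) 0 = 451 \cdot 0 = 0$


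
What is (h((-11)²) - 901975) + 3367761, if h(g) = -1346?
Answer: 2464440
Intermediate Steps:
(h((-11)²) - 901975) + 3367761 = (-1346 - 901975) + 3367761 = -903321 + 3367761 = 2464440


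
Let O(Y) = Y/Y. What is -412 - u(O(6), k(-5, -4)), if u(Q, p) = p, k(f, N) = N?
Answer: -408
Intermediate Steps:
O(Y) = 1
-412 - u(O(6), k(-5, -4)) = -412 - 1*(-4) = -412 + 4 = -408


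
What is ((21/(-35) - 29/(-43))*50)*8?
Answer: 1280/43 ≈ 29.767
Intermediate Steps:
((21/(-35) - 29/(-43))*50)*8 = ((21*(-1/35) - 29*(-1/43))*50)*8 = ((-3/5 + 29/43)*50)*8 = ((16/215)*50)*8 = (160/43)*8 = 1280/43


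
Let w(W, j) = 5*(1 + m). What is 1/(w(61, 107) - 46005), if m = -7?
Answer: -1/46035 ≈ -2.1723e-5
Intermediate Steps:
w(W, j) = -30 (w(W, j) = 5*(1 - 7) = 5*(-6) = -30)
1/(w(61, 107) - 46005) = 1/(-30 - 46005) = 1/(-46035) = -1/46035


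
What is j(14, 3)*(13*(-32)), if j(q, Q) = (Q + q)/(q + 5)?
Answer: -7072/19 ≈ -372.21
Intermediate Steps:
j(q, Q) = (Q + q)/(5 + q)
j(14, 3)*(13*(-32)) = ((3 + 14)/(5 + 14))*(13*(-32)) = (17/19)*(-416) = -7072/19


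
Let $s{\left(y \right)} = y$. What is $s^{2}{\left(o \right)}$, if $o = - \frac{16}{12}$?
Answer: $\frac{16}{9} \approx 1.7778$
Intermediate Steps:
$o = - \frac{4}{3}$ ($o = \left(-16\right) \frac{1}{12} = - \frac{4}{3} \approx -1.3333$)
$s^{2}{\left(o \right)} = \left(- \frac{4}{3}\right)^{2} = \frac{16}{9}$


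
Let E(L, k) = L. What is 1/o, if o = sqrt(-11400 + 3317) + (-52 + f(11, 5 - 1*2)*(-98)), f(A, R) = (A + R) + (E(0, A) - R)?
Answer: -1130/1284983 - I*sqrt(8083)/1284983 ≈ -0.00087939 - 6.9966e-5*I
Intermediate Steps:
f(A, R) = A (f(A, R) = (A + R) + (0 - R) = (A + R) - R = A)
o = -1130 + I*sqrt(8083) (o = sqrt(-11400 + 3317) + (-52 + 11*(-98)) = sqrt(-8083) + (-52 - 1078) = I*sqrt(8083) - 1130 = -1130 + I*sqrt(8083) ≈ -1130.0 + 89.906*I)
1/o = 1/(-1130 + I*sqrt(8083))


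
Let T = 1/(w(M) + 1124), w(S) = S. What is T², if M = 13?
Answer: 1/1292769 ≈ 7.7353e-7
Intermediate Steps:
T = 1/1137 (T = 1/(13 + 1124) = 1/1137 ≈ 0.00087951)
T² = (1/1137)² = 1/1292769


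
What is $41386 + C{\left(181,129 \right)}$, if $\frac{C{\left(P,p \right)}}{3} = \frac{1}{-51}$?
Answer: $\frac{703561}{17} \approx 41386.0$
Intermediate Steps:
$C{\left(P,p \right)} = - \frac{1}{17}$ ($C{\left(P,p \right)} = \frac{3}{-51} = 3 \left(- \frac{1}{51}\right) = - \frac{1}{17}$)
$41386 + C{\left(181,129 \right)} = 41386 - \frac{1}{17} = \frac{703561}{17}$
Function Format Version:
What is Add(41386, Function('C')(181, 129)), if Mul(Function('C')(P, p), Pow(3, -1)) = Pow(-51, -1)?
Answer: Rational(703561, 17) ≈ 41386.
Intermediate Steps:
Function('C')(P, p) = Rational(-1, 17) (Function('C')(P, p) = Mul(3, Pow(-51, -1)) = Mul(3, Rational(-1, 51)) = Rational(-1, 17))
Add(41386, Function('C')(181, 129)) = Add(41386, Rational(-1, 17)) = Rational(703561, 17)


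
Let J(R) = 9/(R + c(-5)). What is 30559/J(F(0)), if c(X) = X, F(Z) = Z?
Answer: -152795/9 ≈ -16977.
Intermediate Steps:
J(R) = 9/(-5 + R) (J(R) = 9/(R - 5) = 9/(-5 + R))
30559/J(F(0)) = 30559/((9/(-5 + 0))) = 30559/((9/(-5))) = 30559/((9*(-⅕))) = 30559/(-9/5) = 30559*(-5/9) = -152795/9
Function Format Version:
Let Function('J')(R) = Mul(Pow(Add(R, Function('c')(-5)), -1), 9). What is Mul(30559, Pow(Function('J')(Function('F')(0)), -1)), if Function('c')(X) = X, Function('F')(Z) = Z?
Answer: Rational(-152795, 9) ≈ -16977.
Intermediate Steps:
Function('J')(R) = Mul(9, Pow(Add(-5, R), -1)) (Function('J')(R) = Mul(Pow(Add(R, -5), -1), 9) = Mul(Pow(Add(-5, R), -1), 9) = Mul(9, Pow(Add(-5, R), -1)))
Mul(30559, Pow(Function('J')(Function('F')(0)), -1)) = Mul(30559, Pow(Mul(9, Pow(Add(-5, 0), -1)), -1)) = Mul(30559, Pow(Mul(9, Pow(-5, -1)), -1)) = Mul(30559, Pow(Mul(9, Rational(-1, 5)), -1)) = Mul(30559, Pow(Rational(-9, 5), -1)) = Mul(30559, Rational(-5, 9)) = Rational(-152795, 9)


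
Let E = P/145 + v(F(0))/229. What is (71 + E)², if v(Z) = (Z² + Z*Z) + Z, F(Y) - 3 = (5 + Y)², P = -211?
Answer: 6454932910336/1102572025 ≈ 5854.4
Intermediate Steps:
F(Y) = 3 + (5 + Y)²
v(Z) = Z + 2*Z² (v(Z) = (Z² + Z²) + Z = 2*Z² + Z = Z + 2*Z²)
E = 183101/33205 (E = -211/145 + ((3 + (5 + 0)²)*(1 + 2*(3 + (5 + 0)²)))/229 = -211*1/145 + ((3 + 5²)*(1 + 2*(3 + 5²)))*(1/229) = -211/145 + ((3 + 25)*(1 + 2*(3 + 25)))*(1/229) = -211/145 + (28*(1 + 2*28))*(1/229) = -211/145 + (28*(1 + 56))*(1/229) = -211/145 + (28*57)*(1/229) = -211/145 + 1596*(1/229) = -211/145 + 1596/229 = 183101/33205 ≈ 5.5143)
(71 + E)² = (71 + 183101/33205)² = (2540656/33205)² = 6454932910336/1102572025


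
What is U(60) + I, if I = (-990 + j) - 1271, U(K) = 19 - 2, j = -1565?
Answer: -3809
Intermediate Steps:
U(K) = 17
I = -3826 (I = (-990 - 1565) - 1271 = -2555 - 1271 = -3826)
U(60) + I = 17 - 3826 = -3809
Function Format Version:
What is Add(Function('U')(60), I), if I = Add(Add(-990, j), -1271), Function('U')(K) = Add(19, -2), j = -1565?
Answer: -3809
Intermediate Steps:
Function('U')(K) = 17
I = -3826 (I = Add(Add(-990, -1565), -1271) = Add(-2555, -1271) = -3826)
Add(Function('U')(60), I) = Add(17, -3826) = -3809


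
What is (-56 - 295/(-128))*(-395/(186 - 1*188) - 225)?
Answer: 378015/256 ≈ 1476.6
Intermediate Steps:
(-56 - 295/(-128))*(-395/(186 - 1*188) - 225) = (-56 - 295*(-1/128))*(-395/(186 - 188) - 225) = (-56 + 295/128)*(-395/(-2) - 225) = -6873*(-395*(-½) - 225)/128 = -6873*(395/2 - 225)/128 = -6873/128*(-55/2) = 378015/256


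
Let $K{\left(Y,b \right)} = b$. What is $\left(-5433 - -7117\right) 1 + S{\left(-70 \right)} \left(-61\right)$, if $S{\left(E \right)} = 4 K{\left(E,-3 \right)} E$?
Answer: $-49556$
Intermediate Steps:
$S{\left(E \right)} = - 12 E$ ($S{\left(E \right)} = 4 \left(-3\right) E = - 12 E$)
$\left(-5433 - -7117\right) 1 + S{\left(-70 \right)} \left(-61\right) = \left(-5433 - -7117\right) 1 + \left(-12\right) \left(-70\right) \left(-61\right) = \left(-5433 + 7117\right) 1 + 840 \left(-61\right) = 1684 \cdot 1 - 51240 = 1684 - 51240 = -49556$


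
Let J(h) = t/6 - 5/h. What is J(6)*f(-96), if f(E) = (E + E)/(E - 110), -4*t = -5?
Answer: -60/103 ≈ -0.58252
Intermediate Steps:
t = 5/4 (t = -1/4*(-5) = 5/4 ≈ 1.2500)
J(h) = 5/24 - 5/h (J(h) = (5/4)/6 - 5/h = (5/4)*(1/6) - 5/h = 5/24 - 5/h)
f(E) = 2*E/(-110 + E) (f(E) = (2*E)/(-110 + E) = 2*E/(-110 + E))
J(6)*f(-96) = (5/24 - 5/6)*(2*(-96)/(-110 - 96)) = (5/24 - 5*1/6)*(2*(-96)/(-206)) = (5/24 - 5/6)*(2*(-96)*(-1/206)) = -5/8*96/103 = -60/103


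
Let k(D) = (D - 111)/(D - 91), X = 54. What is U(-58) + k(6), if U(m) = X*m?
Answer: -53223/17 ≈ -3130.8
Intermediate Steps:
U(m) = 54*m
k(D) = (-111 + D)/(-91 + D)
U(-58) + k(6) = 54*(-58) + (-111 + 6)/(-91 + 6) = -3132 - 105/(-85) = -3132 - 1/85*(-105) = -3132 + 21/17 = -53223/17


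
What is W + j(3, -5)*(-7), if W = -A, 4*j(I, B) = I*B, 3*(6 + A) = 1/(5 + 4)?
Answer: 3479/108 ≈ 32.213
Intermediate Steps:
A = -161/27 (A = -6 + 1/(3*(5 + 4)) = -6 + (1/3)/9 = -6 + (1/3)*(1/9) = -6 + 1/27 = -161/27 ≈ -5.9630)
j(I, B) = B*I/4 (j(I, B) = (I*B)/4 = (B*I)/4 = B*I/4)
W = 161/27 (W = -1*(-161/27) = 161/27 ≈ 5.9630)
W + j(3, -5)*(-7) = 161/27 + ((1/4)*(-5)*3)*(-7) = 161/27 - 15/4*(-7) = 161/27 + 105/4 = 3479/108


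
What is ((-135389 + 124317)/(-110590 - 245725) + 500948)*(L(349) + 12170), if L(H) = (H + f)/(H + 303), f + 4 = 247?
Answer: 354109324288655736/58079345 ≈ 6.0970e+9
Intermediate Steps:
f = 243 (f = -4 + 247 = 243)
L(H) = (243 + H)/(303 + H) (L(H) = (H + 243)/(H + 303) = (243 + H)/(303 + H))
((-135389 + 124317)/(-110590 - 245725) + 500948)*(L(349) + 12170) = ((-135389 + 124317)/(-110590 - 245725) + 500948)*((243 + 349)/(303 + 349) + 12170) = (-11072/(-356315) + 500948)*(592/652 + 12170) = (-11072*(-1/356315) + 500948)*((1/652)*592 + 12170) = (11072/356315 + 500948)*(148/163 + 12170) = (178495297692/356315)*(1983858/163) = 354109324288655736/58079345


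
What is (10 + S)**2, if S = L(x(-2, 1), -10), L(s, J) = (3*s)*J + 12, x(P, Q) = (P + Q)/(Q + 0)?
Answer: 2704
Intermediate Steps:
x(P, Q) = (P + Q)/Q
L(s, J) = 12 + 3*J*s (L(s, J) = 3*J*s + 12 = 12 + 3*J*s)
S = 42 (S = 12 + 3*(-10)*((-2 + 1)/1) = 12 + 3*(-10)*(1*(-1)) = 12 + 3*(-10)*(-1) = 12 + 30 = 42)
(10 + S)**2 = (10 + 42)**2 = 52**2 = 2704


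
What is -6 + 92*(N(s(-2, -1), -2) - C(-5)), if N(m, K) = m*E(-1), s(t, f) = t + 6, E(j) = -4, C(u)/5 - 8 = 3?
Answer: -6538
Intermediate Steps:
C(u) = 55 (C(u) = 40 + 5*3 = 40 + 15 = 55)
s(t, f) = 6 + t
N(m, K) = -4*m (N(m, K) = m*(-4) = -4*m)
-6 + 92*(N(s(-2, -1), -2) - C(-5)) = -6 + 92*(-4*(6 - 2) - 1*55) = -6 + 92*(-4*4 - 55) = -6 + 92*(-16 - 55) = -6 + 92*(-71) = -6 - 6532 = -6538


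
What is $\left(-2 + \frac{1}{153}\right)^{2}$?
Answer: $\frac{93025}{23409} \approx 3.9739$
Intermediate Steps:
$\left(-2 + \frac{1}{153}\right)^{2} = \left(- \frac{305}{153}\right)^{2} = \frac{93025}{23409}$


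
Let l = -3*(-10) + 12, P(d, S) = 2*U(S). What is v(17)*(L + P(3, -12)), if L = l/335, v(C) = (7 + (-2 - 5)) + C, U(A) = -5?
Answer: -56236/335 ≈ -167.87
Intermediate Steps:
P(d, S) = -10 (P(d, S) = 2*(-5) = -10)
l = 42 (l = 30 + 12 = 42)
v(C) = C (v(C) = (7 - 7) + C = 0 + C = C)
L = 42/335 ≈ 0.12537
v(17)*(L + P(3, -12)) = 17*(42/335 - 10) = 17*(-3308/335) = -56236/335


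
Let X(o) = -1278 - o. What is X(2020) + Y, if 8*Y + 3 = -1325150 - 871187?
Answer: -555681/2 ≈ -2.7784e+5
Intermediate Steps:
Y = -549085/2 (Y = -3/8 + (-1325150 - 871187)/8 = -3/8 + (1/8)*(-2196337) = -3/8 - 2196337/8 = -549085/2 ≈ -2.7454e+5)
X(2020) + Y = (-1278 - 1*2020) - 549085/2 = (-1278 - 2020) - 549085/2 = -3298 - 549085/2 = -555681/2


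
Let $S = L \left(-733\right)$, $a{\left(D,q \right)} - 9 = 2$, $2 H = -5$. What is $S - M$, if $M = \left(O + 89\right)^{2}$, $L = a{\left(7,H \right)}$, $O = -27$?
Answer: $-11907$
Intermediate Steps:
$H = - \frac{5}{2}$ ($H = \frac{1}{2} \left(-5\right) = - \frac{5}{2} \approx -2.5$)
$a{\left(D,q \right)} = 11$ ($a{\left(D,q \right)} = 9 + 2 = 11$)
$L = 11$
$S = -8063$ ($S = 11 \left(-733\right) = -8063$)
$M = 3844$ ($M = \left(-27 + 89\right)^{2} = 62^{2} = 3844$)
$S - M = -8063 - 3844 = -11907$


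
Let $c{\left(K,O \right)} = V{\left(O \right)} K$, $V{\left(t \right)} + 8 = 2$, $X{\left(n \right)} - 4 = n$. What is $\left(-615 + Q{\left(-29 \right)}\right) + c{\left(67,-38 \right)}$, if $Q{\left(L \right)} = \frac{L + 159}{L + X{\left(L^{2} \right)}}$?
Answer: $- \frac{414871}{408} \approx -1016.8$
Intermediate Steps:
$X{\left(n \right)} = 4 + n$
$V{\left(t \right)} = -6$ ($V{\left(t \right)} = -8 + 2 = -6$)
$c{\left(K,O \right)} = - 6 K$
$Q{\left(L \right)} = \frac{159 + L}{4 + L + L^{2}}$ ($Q{\left(L \right)} = \frac{L + 159}{L + \left(4 + L^{2}\right)} = \frac{159 + L}{4 + L + L^{2}}$)
$\left(-615 + Q{\left(-29 \right)}\right) + c{\left(67,-38 \right)} = \left(-615 + \frac{159 - 29}{4 - 29 + \left(-29\right)^{2}}\right) - 402 = \left(-615 + \frac{1}{4 - 29 + 841} \cdot 130\right) - 402 = \left(-615 + \frac{1}{816} \cdot 130\right) - 402 = \left(-615 + \frac{65}{408}\right) - 402 = - \frac{250855}{408} - 402 = - \frac{414871}{408}$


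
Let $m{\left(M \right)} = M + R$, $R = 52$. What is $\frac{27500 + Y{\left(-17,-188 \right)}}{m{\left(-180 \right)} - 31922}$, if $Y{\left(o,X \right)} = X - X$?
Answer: $- \frac{550}{641} \approx -0.85803$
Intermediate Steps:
$Y{\left(o,X \right)} = 0$
$m{\left(M \right)} = 52 + M$ ($m{\left(M \right)} = M + 52 = 52 + M$)
$\frac{27500 + Y{\left(-17,-188 \right)}}{m{\left(-180 \right)} - 31922} = \frac{27500 + 0}{\left(52 - 180\right) - 31922} = \frac{27500}{-128 - 31922} = \frac{27500}{-32050} = 27500 \left(- \frac{1}{32050}\right) = - \frac{550}{641}$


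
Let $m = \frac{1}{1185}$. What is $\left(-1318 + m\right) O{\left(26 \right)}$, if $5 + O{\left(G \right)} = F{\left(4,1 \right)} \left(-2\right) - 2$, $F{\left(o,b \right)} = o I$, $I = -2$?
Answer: $- \frac{4685487}{395} \approx -11862.0$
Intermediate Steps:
$F{\left(o,b \right)} = - 2 o$ ($F{\left(o,b \right)} = o \left(-2\right) = - 2 o$)
$O{\left(G \right)} = 9$ ($O{\left(G \right)} = -5 - \left(2 - \left(-2\right) 4 \left(-2\right)\right) = -5 - -14 = -5 + \left(16 - 2\right) = -5 + 14 = 9$)
$m = \frac{1}{1185} \approx 0.00084388$
$\left(-1318 + m\right) O{\left(26 \right)} = \left(-1318 + \frac{1}{1185}\right) 9 = \left(- \frac{1561829}{1185}\right) 9 = - \frac{4685487}{395}$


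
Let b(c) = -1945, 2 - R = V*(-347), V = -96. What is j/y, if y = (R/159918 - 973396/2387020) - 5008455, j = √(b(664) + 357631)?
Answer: -47715933045*√355686/238983132835792691 ≈ -0.00011908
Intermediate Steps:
R = -33310 (R = 2 - (-96)*(-347) = 2 - 1*33312 = 2 - 33312 = -33310)
j = √355686 (j = √(-1945 + 357631) = √355686 ≈ 596.39)
y = -238983132835792691/47715933045 (y = (-33310/159918 - 973396/2387020) - 5008455 = (-33310*1/159918 - 973396*1/2387020) - 5008455 = (-16655/79959 - 243349/596755) - 5008455 = -29396897216/47715933045 - 5008455 = -238983132835792691/47715933045 ≈ -5.0085e+6)
j/y = √355686/(-238983132835792691/47715933045) = √355686*(-47715933045/238983132835792691) = -47715933045*√355686/238983132835792691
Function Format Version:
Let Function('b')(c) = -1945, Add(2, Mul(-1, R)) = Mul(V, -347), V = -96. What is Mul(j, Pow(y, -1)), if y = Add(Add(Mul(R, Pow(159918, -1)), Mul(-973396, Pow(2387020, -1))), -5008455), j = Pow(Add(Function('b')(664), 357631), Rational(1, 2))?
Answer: Mul(Rational(-47715933045, 238983132835792691), Pow(355686, Rational(1, 2))) ≈ -0.00011908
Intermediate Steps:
R = -33310 (R = Add(2, Mul(-1, Mul(-96, -347))) = Add(2, Mul(-1, 33312)) = Add(2, -33312) = -33310)
j = Pow(355686, Rational(1, 2)) (j = Pow(Add(-1945, 357631), Rational(1, 2)) = Pow(355686, Rational(1, 2)) ≈ 596.39)
y = Rational(-238983132835792691, 47715933045) (y = Add(Add(Mul(-33310, Pow(159918, -1)), Mul(-973396, Pow(2387020, -1))), -5008455) = Add(Add(Mul(-33310, Rational(1, 159918)), Mul(-973396, Rational(1, 2387020))), -5008455) = Add(Add(Rational(-16655, 79959), Rational(-243349, 596755)), -5008455) = Add(Rational(-29396897216, 47715933045), -5008455) = Rational(-238983132835792691, 47715933045) ≈ -5.0085e+6)
Mul(j, Pow(y, -1)) = Mul(Pow(355686, Rational(1, 2)), Pow(Rational(-238983132835792691, 47715933045), -1)) = Mul(Pow(355686, Rational(1, 2)), Rational(-47715933045, 238983132835792691)) = Mul(Rational(-47715933045, 238983132835792691), Pow(355686, Rational(1, 2)))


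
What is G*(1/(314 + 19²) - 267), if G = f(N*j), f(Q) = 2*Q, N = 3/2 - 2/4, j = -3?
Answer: 360448/225 ≈ 1602.0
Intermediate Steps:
N = 1 (N = 3*(½) - 2*¼ = 3/2 - ½ = 1)
G = -6 (G = 2*(1*(-3)) = 2*(-3) = -6)
G*(1/(314 + 19²) - 267) = -6*(1/(314 + 19²) - 267) = -6*(1/(314 + 361) - 267) = -6*(1/675 - 267) = -6*(-180224/675) = 360448/225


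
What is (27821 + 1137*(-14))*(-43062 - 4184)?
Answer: -562369138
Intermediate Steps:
(27821 + 1137*(-14))*(-43062 - 4184) = (27821 - 15918)*(-47246) = 11903*(-47246) = -562369138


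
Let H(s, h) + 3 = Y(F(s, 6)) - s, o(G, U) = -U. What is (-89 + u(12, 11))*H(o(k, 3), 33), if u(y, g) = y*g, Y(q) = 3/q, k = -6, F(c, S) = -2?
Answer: -129/2 ≈ -64.500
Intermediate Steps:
u(y, g) = g*y
H(s, h) = -9/2 - s (H(s, h) = -3 + (3/(-2) - s) = -3 + (3*(-1/2) - s) = -3 + (-3/2 - s) = -9/2 - s)
(-89 + u(12, 11))*H(o(k, 3), 33) = (-89 + 11*12)*(-9/2 - (-1)*3) = (-89 + 132)*(-9/2 - 1*(-3)) = 43*(-9/2 + 3) = 43*(-3/2) = -129/2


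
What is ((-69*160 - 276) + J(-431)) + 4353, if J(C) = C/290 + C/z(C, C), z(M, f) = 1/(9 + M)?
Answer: 50726079/290 ≈ 1.7492e+5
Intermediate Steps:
J(C) = C/290 + C*(9 + C) (J(C) = C/290 + C/(1/(9 + C)) = C*(1/290) + C*(9 + C) = C/290 + C*(9 + C))
((-69*160 - 276) + J(-431)) + 4353 = ((-69*160 - 276) + (1/290)*(-431)*(2611 + 290*(-431))) + 4353 = ((-11040 - 276) + (1/290)*(-431)*(2611 - 124990)) + 4353 = (-11316 + (1/290)*(-431)*(-122379)) + 4353 = (-11316 + 52745349/290) + 4353 = 49463709/290 + 4353 = 50726079/290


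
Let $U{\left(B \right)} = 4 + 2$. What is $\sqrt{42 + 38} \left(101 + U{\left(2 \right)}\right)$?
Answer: $428 \sqrt{5} \approx 957.04$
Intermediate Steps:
$U{\left(B \right)} = 6$
$\sqrt{42 + 38} \left(101 + U{\left(2 \right)}\right) = \sqrt{42 + 38} \left(101 + 6\right) = \sqrt{80} \cdot 107 = 4 \sqrt{5} \cdot 107 = 428 \sqrt{5}$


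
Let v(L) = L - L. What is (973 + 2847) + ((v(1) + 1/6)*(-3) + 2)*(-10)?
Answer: 3805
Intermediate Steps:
v(L) = 0
(973 + 2847) + ((v(1) + 1/6)*(-3) + 2)*(-10) = (973 + 2847) + ((0 + 1/6)*(-3) + 2)*(-10) = 3820 + ((0 + ⅙)*(-3) + 2)*(-10) = 3820 + ((⅙)*(-3) + 2)*(-10) = 3820 + (-½ + 2)*(-10) = 3820 + (3/2)*(-10) = 3820 - 15 = 3805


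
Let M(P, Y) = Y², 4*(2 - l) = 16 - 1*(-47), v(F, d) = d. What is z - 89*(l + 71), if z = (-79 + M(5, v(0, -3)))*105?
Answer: -49781/4 ≈ -12445.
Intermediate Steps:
l = -55/4 (l = 2 - (16 - 1*(-47))/4 = 2 - (16 + 47)/4 = 2 - ¼*63 = 2 - 63/4 = -55/4 ≈ -13.750)
z = -7350 (z = (-79 + (-3)²)*105 = (-79 + 9)*105 = -70*105 = -7350)
z - 89*(l + 71) = -7350 - 89*(-55/4 + 71) = -7350 - 89*229/4 = -7350 - 1*20381/4 = -7350 - 20381/4 = -49781/4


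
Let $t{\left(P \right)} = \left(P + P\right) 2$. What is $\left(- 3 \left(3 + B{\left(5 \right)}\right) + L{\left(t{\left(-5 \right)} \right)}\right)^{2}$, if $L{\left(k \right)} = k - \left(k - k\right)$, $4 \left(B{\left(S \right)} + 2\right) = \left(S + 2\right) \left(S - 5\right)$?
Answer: $529$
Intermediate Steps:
$t{\left(P \right)} = 4 P$ ($t{\left(P \right)} = 2 P 2 = 4 P$)
$B{\left(S \right)} = -2 + \frac{\left(-5 + S\right) \left(2 + S\right)}{4}$ ($B{\left(S \right)} = -2 + \frac{\left(S + 2\right) \left(S - 5\right)}{4} = -2 + \frac{\left(2 + S\right) \left(-5 + S\right)}{4} = -2 + \frac{\left(-5 + S\right) \left(2 + S\right)}{4}$)
$L{\left(k \right)} = k$ ($L{\left(k \right)} = k - 0 = k + 0 = k$)
$\left(- 3 \left(3 + B{\left(5 \right)}\right) + L{\left(t{\left(-5 \right)} \right)}\right)^{2} = \left(- 3 \left(3 - \left(\frac{33}{4} - \frac{25}{4}\right)\right) + 4 \left(-5\right)\right)^{2} = \left(- 3 \left(3 - 2\right) - 20\right)^{2} = \left(\left(-3\right) 1 - 20\right)^{2} = \left(-3 - 20\right)^{2} = \left(-23\right)^{2} = 529$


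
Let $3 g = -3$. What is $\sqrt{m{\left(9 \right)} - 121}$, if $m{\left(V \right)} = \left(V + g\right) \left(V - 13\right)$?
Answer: $3 i \sqrt{17} \approx 12.369 i$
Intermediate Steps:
$g = -1$ ($g = \frac{1}{3} \left(-3\right) = -1$)
$m{\left(V \right)} = \left(-1 + V\right) \left(-13 + V\right)$ ($m{\left(V \right)} = \left(V - 1\right) \left(V - 13\right) = \left(-1 + V\right) \left(-13 + V\right)$)
$\sqrt{m{\left(9 \right)} - 121} = \sqrt{\left(13 + 9^{2} - 126\right) - 121} = \sqrt{\left(13 + 81 - 126\right) - 121} = \sqrt{-32 - 121} = \sqrt{-153} = 3 i \sqrt{17}$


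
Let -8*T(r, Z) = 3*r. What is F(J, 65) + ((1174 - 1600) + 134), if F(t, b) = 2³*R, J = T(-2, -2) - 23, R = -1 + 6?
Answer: -252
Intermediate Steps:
R = 5
T(r, Z) = -3*r/8
J = -89/4 (J = -3/8*(-2) - 23 = ¾ - 23 = -89/4 ≈ -22.250)
F(t, b) = 40 (F(t, b) = 2³*5 = 8*5 = 40)
F(J, 65) + ((1174 - 1600) + 134) = 40 + ((1174 - 1600) + 134) = 40 + (-426 + 134) = 40 - 292 = -252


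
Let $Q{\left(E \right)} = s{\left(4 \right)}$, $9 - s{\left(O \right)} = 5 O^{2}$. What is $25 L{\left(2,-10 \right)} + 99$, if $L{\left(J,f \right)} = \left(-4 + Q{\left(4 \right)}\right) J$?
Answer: $-3651$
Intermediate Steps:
$s{\left(O \right)} = 9 - 5 O^{2}$
$Q{\left(E \right)} = -71$ ($Q{\left(E \right)} = 9 - 5 \cdot 4^{2} = 9 - 80 = -71$)
$L{\left(J,f \right)} = - 75 J$ ($L{\left(J,f \right)} = \left(-4 - 71\right) J = - 75 J$)
$25 L{\left(2,-10 \right)} + 99 = 25 \left(\left(-75\right) 2\right) + 99 = 25 \left(-150\right) + 99 = -3750 + 99 = -3651$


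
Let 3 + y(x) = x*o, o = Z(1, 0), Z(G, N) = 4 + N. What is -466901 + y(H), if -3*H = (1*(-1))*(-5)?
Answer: -1400732/3 ≈ -4.6691e+5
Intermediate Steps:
o = 4 (o = 4 + 0 = 4)
H = -5/3 (H = -1*(-1)*(-5)/3 = -(-1)*(-5)/3 = -1/3*5 = -5/3 ≈ -1.6667)
y(x) = -3 + 4*x (y(x) = -3 + x*4 = -3 + 4*x)
-466901 + y(H) = -466901 + (-3 + 4*(-5/3)) = -466901 + (-3 - 20/3) = -466901 - 29/3 = -1400732/3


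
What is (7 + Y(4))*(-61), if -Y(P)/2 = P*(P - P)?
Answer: -427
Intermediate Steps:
Y(P) = 0 (Y(P) = -2*P*(P - P) = -2*P*0 = -2*0 = 0)
(7 + Y(4))*(-61) = (7 + 0)*(-61) = 7*(-61) = -427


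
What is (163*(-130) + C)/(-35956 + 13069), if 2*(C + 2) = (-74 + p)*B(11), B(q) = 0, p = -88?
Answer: 7064/7629 ≈ 0.92594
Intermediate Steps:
C = -2 (C = -2 + ((-74 - 88)*0)/2 = -2 + (-162*0)/2 = -2 + (1/2)*0 = -2 + 0 = -2)
(163*(-130) + C)/(-35956 + 13069) = (163*(-130) - 2)/(-35956 + 13069) = (-21190 - 2)/(-22887) = -21192*(-1/22887) = 7064/7629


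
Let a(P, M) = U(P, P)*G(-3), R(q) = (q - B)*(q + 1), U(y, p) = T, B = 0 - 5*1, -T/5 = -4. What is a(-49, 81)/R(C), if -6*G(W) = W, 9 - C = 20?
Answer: 1/6 ≈ 0.16667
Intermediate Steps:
T = 20 (T = -5*(-4) = 20)
C = -11 (C = 9 - 1*20 = 9 - 20 = -11)
G(W) = -W/6
B = -5 (B = 0 - 5 = -5)
U(y, p) = 20
R(q) = (1 + q)*(5 + q) (R(q) = (q - 1*(-5))*(q + 1) = (q + 5)*(1 + q) = (5 + q)*(1 + q) = (1 + q)*(5 + q))
a(P, M) = 10 (a(P, M) = 20*(-1/6*(-3)) = 20*(1/2) = 10)
a(-49, 81)/R(C) = 10/(5 + (-11)**2 + 6*(-11)) = 10/(5 + 121 - 66) = 10/60 = 10*(1/60) = 1/6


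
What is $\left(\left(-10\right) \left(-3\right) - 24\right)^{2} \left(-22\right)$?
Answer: $-792$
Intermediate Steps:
$\left(\left(-10\right) \left(-3\right) - 24\right)^{2} \left(-22\right) = \left(30 - 24\right)^{2} \left(-22\right) = 6^{2} \left(-22\right) = 36 \left(-22\right) = -792$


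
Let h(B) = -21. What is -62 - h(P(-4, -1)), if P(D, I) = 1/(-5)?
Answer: -41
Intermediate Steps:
P(D, I) = -⅕
-62 - h(P(-4, -1)) = -62 - 1*(-21) = -62 + 21 = -41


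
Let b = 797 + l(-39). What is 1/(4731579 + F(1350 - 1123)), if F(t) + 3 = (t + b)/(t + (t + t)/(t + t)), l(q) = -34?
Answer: 38/179800053 ≈ 2.1135e-7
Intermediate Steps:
b = 763 (b = 797 - 34 = 763)
F(t) = -3 + (763 + t)/(1 + t) (F(t) = -3 + (t + 763)/(t + (t + t)/(t + t)) = -3 + (763 + t)/(t + (2*t)/((2*t))) = -3 + (763 + t)/(t + (2*t)*(1/(2*t))) = -3 + (763 + t)/(t + 1) = -3 + (763 + t)/(1 + t))
1/(4731579 + F(1350 - 1123)) = 1/(4731579 + 2*(380 - (1350 - 1123))/(1 + (1350 - 1123))) = 1/(4731579 + 2*(380 - 1*227)/(1 + 227)) = 1/(4731579 + 2*(380 - 227)/228) = 1/(4731579 + 2*(1/228)*153) = 1/(4731579 + 51/38) = 1/(179800053/38) = 38/179800053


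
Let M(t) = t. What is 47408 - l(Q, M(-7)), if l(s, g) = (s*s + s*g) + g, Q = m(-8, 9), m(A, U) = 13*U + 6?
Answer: 33147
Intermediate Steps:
m(A, U) = 6 + 13*U
Q = 123 (Q = 6 + 13*9 = 6 + 117 = 123)
l(s, g) = g + s² + g*s (l(s, g) = (s² + g*s) + g = g + s² + g*s)
47408 - l(Q, M(-7)) = 47408 - (-7 + 123² - 7*123) = 47408 - (-7 + 15129 - 861) = 47408 - 1*14261 = 47408 - 14261 = 33147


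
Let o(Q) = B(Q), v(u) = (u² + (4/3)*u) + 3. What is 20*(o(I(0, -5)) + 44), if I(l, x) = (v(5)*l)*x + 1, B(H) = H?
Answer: 900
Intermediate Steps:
v(u) = 3 + u² + 4*u/3 (v(u) = (u² + (4*(⅓))*u) + 3 = (u² + 4*u/3) + 3 = 3 + u² + 4*u/3)
I(l, x) = 1 + 104*l*x/3 (I(l, x) = ((3 + 5² + (4/3)*5)*l)*x + 1 = ((3 + 25 + 20/3)*l)*x + 1 = (104*l/3)*x + 1 = 104*l*x/3 + 1 = 1 + 104*l*x/3)
o(Q) = Q
20*(o(I(0, -5)) + 44) = 20*((1 + (104/3)*0*(-5)) + 44) = 20*((1 + 0) + 44) = 20*(1 + 44) = 20*45 = 900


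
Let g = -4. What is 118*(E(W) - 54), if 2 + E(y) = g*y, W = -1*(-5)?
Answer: -8968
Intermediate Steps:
W = 5
E(y) = -2 - 4*y
118*(E(W) - 54) = 118*((-2 - 4*5) - 54) = 118*((-2 - 20) - 54) = 118*(-22 - 54) = 118*(-76) = -8968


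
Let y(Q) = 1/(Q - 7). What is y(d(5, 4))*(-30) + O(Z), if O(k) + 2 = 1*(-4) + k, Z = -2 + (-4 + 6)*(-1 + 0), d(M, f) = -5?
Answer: -15/2 ≈ -7.5000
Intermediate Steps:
y(Q) = 1/(-7 + Q)
Z = -4 (Z = -2 + 2*(-1) = -2 - 2 = -4)
O(k) = -6 + k (O(k) = -2 + (1*(-4) + k) = -2 + (-4 + k) = -6 + k)
y(d(5, 4))*(-30) + O(Z) = -30/(-7 - 5) + (-6 - 4) = -30/(-12) - 10 = -1/12*(-30) - 10 = 5/2 - 10 = -15/2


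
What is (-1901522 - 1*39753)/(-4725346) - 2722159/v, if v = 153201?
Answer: -12565737870739/723927732546 ≈ -17.358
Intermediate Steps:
(-1901522 - 1*39753)/(-4725346) - 2722159/v = (-1901522 - 1*39753)/(-4725346) - 2722159/153201 = (-1901522 - 39753)*(-1/4725346) - 2722159*1/153201 = -1941275*(-1/4725346) - 2722159/153201 = 1941275/4725346 - 2722159/153201 = -12565737870739/723927732546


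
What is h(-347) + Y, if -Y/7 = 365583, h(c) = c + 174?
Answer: -2559254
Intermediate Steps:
h(c) = 174 + c
Y = -2559081 (Y = -7*365583 = -2559081)
h(-347) + Y = (174 - 347) - 2559081 = -173 - 2559081 = -2559254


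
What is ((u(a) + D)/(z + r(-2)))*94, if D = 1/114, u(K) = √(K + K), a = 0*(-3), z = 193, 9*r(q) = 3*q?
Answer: 47/10963 ≈ 0.0042871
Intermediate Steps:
r(q) = q/3 (r(q) = (3*q)/9 = q/3)
a = 0
u(K) = √2*√K (u(K) = √(2*K) = √2*√K)
D = 1/114 ≈ 0.0087719
((u(a) + D)/(z + r(-2)))*94 = ((√2*√0 + 1/114)/(193 + (⅓)*(-2)))*94 = ((√2*0 + 1/114)/(193 - ⅔))*94 = ((0 + 1/114)/(577/3))*94 = ((1/114)*(3/577))*94 = (1/21926)*94 = 47/10963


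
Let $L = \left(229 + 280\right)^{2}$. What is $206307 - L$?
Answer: $-52774$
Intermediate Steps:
$L = 259081$ ($L = 509^{2} = 259081$)
$206307 - L = 206307 - 259081 = -52774$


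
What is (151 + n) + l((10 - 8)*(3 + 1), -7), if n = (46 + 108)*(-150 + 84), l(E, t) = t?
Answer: -10020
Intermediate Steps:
n = -10164 (n = 154*(-66) = -10164)
(151 + n) + l((10 - 8)*(3 + 1), -7) = (151 - 10164) - 7 = -10013 - 7 = -10020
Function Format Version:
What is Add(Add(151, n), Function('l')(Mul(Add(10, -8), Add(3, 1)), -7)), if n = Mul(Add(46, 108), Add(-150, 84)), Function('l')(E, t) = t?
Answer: -10020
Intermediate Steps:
n = -10164 (n = Mul(154, -66) = -10164)
Add(Add(151, n), Function('l')(Mul(Add(10, -8), Add(3, 1)), -7)) = Add(Add(151, -10164), -7) = Add(-10013, -7) = -10020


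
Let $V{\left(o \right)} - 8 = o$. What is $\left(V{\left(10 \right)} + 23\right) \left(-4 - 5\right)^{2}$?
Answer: $3321$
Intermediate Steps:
$V{\left(o \right)} = 8 + o$
$\left(V{\left(10 \right)} + 23\right) \left(-4 - 5\right)^{2} = \left(\left(8 + 10\right) + 23\right) \left(-4 - 5\right)^{2} = \left(18 + 23\right) \left(-9\right)^{2} = 41 \cdot 81 = 3321$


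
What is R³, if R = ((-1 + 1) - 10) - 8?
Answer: -5832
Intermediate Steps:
R = -18 (R = (0 - 10) - 8 = -10 - 8 = -18)
R³ = (-18)³ = -5832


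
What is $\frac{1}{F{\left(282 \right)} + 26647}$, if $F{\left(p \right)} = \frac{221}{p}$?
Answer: $\frac{282}{7514675} \approx 3.7527 \cdot 10^{-5}$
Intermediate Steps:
$\frac{1}{F{\left(282 \right)} + 26647} = \frac{1}{\frac{221}{282} + 26647} = \frac{1}{\frac{7514675}{282}} = \frac{282}{7514675}$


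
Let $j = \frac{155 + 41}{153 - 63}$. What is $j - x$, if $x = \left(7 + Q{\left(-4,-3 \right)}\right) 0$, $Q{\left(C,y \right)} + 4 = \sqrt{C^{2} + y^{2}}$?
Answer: $\frac{98}{45} \approx 2.1778$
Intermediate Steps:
$Q{\left(C,y \right)} = -4 + \sqrt{C^{2} + y^{2}}$
$x = 0$ ($x = \left(7 - \left(4 - \sqrt{\left(-4\right)^{2} + \left(-3\right)^{2}}\right)\right) 0 = \left(7 - \left(4 - \sqrt{16 + 9}\right)\right) 0 = \left(7 - \left(4 - \sqrt{25}\right)\right) 0 = \left(7 + \left(-4 + 5\right)\right) 0 = \left(7 + 1\right) 0 = 8 \cdot 0 = 0$)
$j = \frac{98}{45}$ ($j = \frac{196}{90} = 196 \cdot \frac{1}{90} = \frac{98}{45} \approx 2.1778$)
$j - x = \frac{98}{45} - 0 = \frac{98}{45} + 0 = \frac{98}{45}$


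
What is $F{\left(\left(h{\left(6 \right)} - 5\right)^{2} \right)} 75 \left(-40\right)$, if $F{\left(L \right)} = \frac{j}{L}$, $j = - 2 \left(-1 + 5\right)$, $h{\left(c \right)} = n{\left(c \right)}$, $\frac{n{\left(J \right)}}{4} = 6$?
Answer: $\frac{24000}{361} \approx 66.482$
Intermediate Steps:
$n{\left(J \right)} = 24$ ($n{\left(J \right)} = 4 \cdot 6 = 24$)
$h{\left(c \right)} = 24$
$j = -8$ ($j = \left(-2\right) 4 = -8$)
$F{\left(L \right)} = - \frac{8}{L}$
$F{\left(\left(h{\left(6 \right)} - 5\right)^{2} \right)} 75 \left(-40\right) = - \frac{8}{\left(24 - 5\right)^{2}} \cdot 75 \left(-40\right) = - \frac{8}{19^{2}} \cdot 75 \left(-40\right) = - \frac{8}{361} \cdot 75 \left(-40\right) = \left(-8\right) \frac{1}{361} \cdot 75 \left(-40\right) = \left(- \frac{8}{361}\right) 75 \left(-40\right) = \left(- \frac{600}{361}\right) \left(-40\right) = \frac{24000}{361}$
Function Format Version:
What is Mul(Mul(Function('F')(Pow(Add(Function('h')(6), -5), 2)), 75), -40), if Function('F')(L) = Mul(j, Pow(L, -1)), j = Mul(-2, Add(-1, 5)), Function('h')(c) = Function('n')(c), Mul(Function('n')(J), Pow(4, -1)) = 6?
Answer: Rational(24000, 361) ≈ 66.482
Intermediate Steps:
Function('n')(J) = 24 (Function('n')(J) = Mul(4, 6) = 24)
Function('h')(c) = 24
j = -8 (j = Mul(-2, 4) = -8)
Function('F')(L) = Mul(-8, Pow(L, -1))
Mul(Mul(Function('F')(Pow(Add(Function('h')(6), -5), 2)), 75), -40) = Mul(Mul(Mul(-8, Pow(Pow(Add(24, -5), 2), -1)), 75), -40) = Mul(Mul(Mul(-8, Pow(Pow(19, 2), -1)), 75), -40) = Mul(Mul(Mul(-8, Pow(361, -1)), 75), -40) = Mul(Mul(Mul(-8, Rational(1, 361)), 75), -40) = Mul(Mul(Rational(-8, 361), 75), -40) = Mul(Rational(-600, 361), -40) = Rational(24000, 361)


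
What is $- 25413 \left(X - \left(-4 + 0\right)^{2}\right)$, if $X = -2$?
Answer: $457434$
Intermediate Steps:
$- 25413 \left(X - \left(-4 + 0\right)^{2}\right) = - 25413 \left(-2 - \left(-4 + 0\right)^{2}\right) = - 25413 \left(-2 - \left(-4\right)^{2}\right) = - 25413 \left(-2 - 16\right) = \left(-25413\right) \left(-18\right) = 457434$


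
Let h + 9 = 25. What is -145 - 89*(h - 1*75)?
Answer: 5106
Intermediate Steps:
h = 16 (h = -9 + 25 = 16)
-145 - 89*(h - 1*75) = -145 - 89*(16 - 1*75) = -145 - 89*(16 - 75) = -145 - 89*(-59) = -145 + 5251 = 5106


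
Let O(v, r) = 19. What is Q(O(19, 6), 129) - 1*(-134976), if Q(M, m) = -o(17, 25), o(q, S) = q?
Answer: 134959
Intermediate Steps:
Q(M, m) = -17 (Q(M, m) = -1*17 = -17)
Q(O(19, 6), 129) - 1*(-134976) = -17 - 1*(-134976) = -17 + 134976 = 134959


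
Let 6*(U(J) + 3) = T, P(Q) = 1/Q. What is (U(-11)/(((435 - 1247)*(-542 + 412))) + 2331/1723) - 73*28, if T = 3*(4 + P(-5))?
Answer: -3715164162553/1818798800 ≈ -2042.6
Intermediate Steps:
T = 57/5 (T = 3*(4 + 1/(-5)) = 3*(4 - 1/5) = 3*(19/5) = 57/5 ≈ 11.400)
U(J) = -11/10 (U(J) = -3 + (1/6)*(57/5) = -3 + 19/10 = -11/10)
(U(-11)/(((435 - 1247)*(-542 + 412))) + 2331/1723) - 73*28 = (-11*1/((-542 + 412)*(435 - 1247))/10 + 2331/1723) - 73*28 = (-11/(10*((-812*(-130)))) + 2331*(1/1723)) - 1*2044 = (-11/10/105560 + 2331/1723) - 2044 = (-11/10*1/105560 + 2331/1723) - 2044 = (-11/1055600 + 2331/1723) - 2044 = 2460584647/1818798800 - 2044 = -3715164162553/1818798800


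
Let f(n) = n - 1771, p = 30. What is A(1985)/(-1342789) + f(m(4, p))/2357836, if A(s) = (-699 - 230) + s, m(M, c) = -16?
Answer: -4889438759/3166076244604 ≈ -0.0015443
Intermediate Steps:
A(s) = -929 + s
f(n) = -1771 + n
A(1985)/(-1342789) + f(m(4, p))/2357836 = (-929 + 1985)/(-1342789) + (-1771 - 16)/2357836 = 1056*(-1/1342789) - 1787*1/2357836 = -1056/1342789 - 1787/2357836 = -4889438759/3166076244604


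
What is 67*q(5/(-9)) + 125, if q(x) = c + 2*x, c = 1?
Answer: 1058/9 ≈ 117.56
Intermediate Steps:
q(x) = 1 + 2*x
67*q(5/(-9)) + 125 = 67*(1 + 2*(5/(-9))) + 125 = 67*(1 + 2*(5*(-1/9))) + 125 = 67*(1 + 2*(-5/9)) + 125 = 67*(1 - 10/9) + 125 = 67*(-1/9) + 125 = -67/9 + 125 = 1058/9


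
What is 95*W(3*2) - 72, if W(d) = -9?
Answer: -927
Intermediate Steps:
95*W(3*2) - 72 = 95*(-9) - 72 = -855 - 72 = -927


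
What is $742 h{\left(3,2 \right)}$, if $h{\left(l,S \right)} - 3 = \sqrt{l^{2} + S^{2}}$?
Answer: $2226 + 742 \sqrt{13} \approx 4901.3$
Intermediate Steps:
$h{\left(l,S \right)} = 3 + \sqrt{S^{2} + l^{2}}$ ($h{\left(l,S \right)} = 3 + \sqrt{l^{2} + S^{2}} = 3 + \sqrt{S^{2} + l^{2}}$)
$742 h{\left(3,2 \right)} = 742 \left(3 + \sqrt{2^{2} + 3^{2}}\right) = 742 \left(3 + \sqrt{4 + 9}\right) = 742 \left(3 + \sqrt{13}\right) = 2226 + 742 \sqrt{13}$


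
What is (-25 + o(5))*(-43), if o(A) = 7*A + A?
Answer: -645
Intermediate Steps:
o(A) = 8*A
(-25 + o(5))*(-43) = (-25 + 8*5)*(-43) = (-25 + 40)*(-43) = 15*(-43) = -645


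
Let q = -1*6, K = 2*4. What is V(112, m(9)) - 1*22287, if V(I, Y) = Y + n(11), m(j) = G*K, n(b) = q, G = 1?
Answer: -22285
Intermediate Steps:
K = 8
q = -6
n(b) = -6
m(j) = 8 (m(j) = 1*8 = 8)
V(I, Y) = -6 + Y (V(I, Y) = Y - 6 = -6 + Y)
V(112, m(9)) - 1*22287 = (-6 + 8) - 1*22287 = 2 - 22287 = -22285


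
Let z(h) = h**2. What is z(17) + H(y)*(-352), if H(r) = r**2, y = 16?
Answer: -89823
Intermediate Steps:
z(17) + H(y)*(-352) = 17**2 + 16**2*(-352) = 289 + 256*(-352) = 289 - 90112 = -89823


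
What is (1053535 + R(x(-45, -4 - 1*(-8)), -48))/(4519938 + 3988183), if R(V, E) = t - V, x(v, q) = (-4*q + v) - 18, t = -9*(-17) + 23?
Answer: 1053790/8508121 ≈ 0.12386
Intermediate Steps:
t = 176 (t = 153 + 23 = 176)
x(v, q) = -18 + v - 4*q (x(v, q) = (v - 4*q) - 18 = -18 + v - 4*q)
R(V, E) = 176 - V
(1053535 + R(x(-45, -4 - 1*(-8)), -48))/(4519938 + 3988183) = (1053535 + (176 - (-18 - 45 - 4*(-4 - 1*(-8)))))/(4519938 + 3988183) = (1053535 + (176 - (-18 - 45 - 4*(-4 + 8))))/8508121 = (1053535 + (176 - (-18 - 45 - 4*4)))*(1/8508121) = (1053535 + (176 - (-18 - 45 - 16)))*(1/8508121) = (1053535 + (176 - 1*(-79)))*(1/8508121) = (1053535 + (176 + 79))*(1/8508121) = (1053535 + 255)*(1/8508121) = 1053790*(1/8508121) = 1053790/8508121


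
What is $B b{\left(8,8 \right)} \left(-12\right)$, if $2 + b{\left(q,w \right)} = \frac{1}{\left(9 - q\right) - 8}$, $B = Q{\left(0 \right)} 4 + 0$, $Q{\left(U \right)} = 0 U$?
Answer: $0$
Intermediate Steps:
$Q{\left(U \right)} = 0$
$B = 0$ ($B = 0 \cdot 4 + 0 = 0 + 0 = 0$)
$b{\left(q,w \right)} = -2 + \frac{1}{1 - q}$ ($b{\left(q,w \right)} = -2 + \frac{1}{\left(9 - q\right) - 8} = -2 + \frac{1}{1 - q}$)
$B b{\left(8,8 \right)} \left(-12\right) = 0 \frac{1 - 16}{-1 + 8} \left(-12\right) = 0 \frac{1 - 16}{7} \left(-12\right) = 0 \cdot \frac{1}{7} \left(-15\right) \left(-12\right) = 0 \left(- \frac{15}{7}\right) \left(-12\right) = 0 \left(-12\right) = 0$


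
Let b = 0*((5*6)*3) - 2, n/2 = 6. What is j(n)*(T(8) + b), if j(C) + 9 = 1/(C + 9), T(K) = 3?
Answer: -188/21 ≈ -8.9524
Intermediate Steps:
n = 12 (n = 2*6 = 12)
j(C) = -9 + 1/(9 + C) (j(C) = -9 + 1/(C + 9) = -9 + 1/(9 + C))
b = -2 (b = 0*(30*3) - 2 = 0*90 - 2 = 0 - 2 = -2)
j(n)*(T(8) + b) = ((-80 - 9*12)/(9 + 12))*(3 - 2) = ((-80 - 108)/21)*1 = ((1/21)*(-188))*1 = -188/21*1 = -188/21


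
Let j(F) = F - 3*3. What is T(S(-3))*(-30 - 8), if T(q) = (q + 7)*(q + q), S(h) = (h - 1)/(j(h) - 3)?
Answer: -33136/225 ≈ -147.27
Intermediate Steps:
j(F) = -9 + F (j(F) = F - 9 = -9 + F)
S(h) = (-1 + h)/(-12 + h) (S(h) = (h - 1)/((-9 + h) - 3) = (-1 + h)/(-12 + h))
T(q) = 2*q*(7 + q) (T(q) = (7 + q)*(2*q) = 2*q*(7 + q))
T(S(-3))*(-30 - 8) = (2*((-1 - 3)/(-12 - 3))*(7 + (-1 - 3)/(-12 - 3)))*(-30 - 8) = (2*(-4/(-15))*(7 - 4/(-15)))*(-38) = (2*(-1/15*(-4))*(7 - 1/15*(-4)))*(-38) = (2*(4/15)*(7 + 4/15))*(-38) = (2*(4/15)*(109/15))*(-38) = (872/225)*(-38) = -33136/225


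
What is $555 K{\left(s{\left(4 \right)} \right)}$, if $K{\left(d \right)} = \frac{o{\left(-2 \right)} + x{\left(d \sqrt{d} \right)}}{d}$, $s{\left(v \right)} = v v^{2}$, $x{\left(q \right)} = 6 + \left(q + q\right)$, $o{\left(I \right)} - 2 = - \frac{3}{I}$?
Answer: $\frac{1147185}{128} \approx 8962.4$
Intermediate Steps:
$o{\left(I \right)} = 2 - \frac{3}{I}$
$x{\left(q \right)} = 6 + 2 q$
$s{\left(v \right)} = v^{3}$
$K{\left(d \right)} = \frac{\frac{19}{2} + 2 d^{\frac{3}{2}}}{d}$ ($K{\left(d \right)} = \frac{\left(2 - \frac{3}{-2}\right) + \left(6 + 2 d \sqrt{d}\right)}{d} = \frac{\left(2 - - \frac{3}{2}\right) + \left(6 + 2 d^{\frac{3}{2}}\right)}{d} = \frac{\left(2 + \frac{3}{2}\right) + \left(6 + 2 d^{\frac{3}{2}}\right)}{d} = \frac{\frac{7}{2} + \left(6 + 2 d^{\frac{3}{2}}\right)}{d} = \frac{\frac{19}{2} + 2 d^{\frac{3}{2}}}{d}$)
$555 K{\left(s{\left(4 \right)} \right)} = 555 \frac{19 + 4 \left(4^{3}\right)^{\frac{3}{2}}}{2 \cdot 4^{3}} = 555 \frac{19 + 4 \cdot 64^{\frac{3}{2}}}{2 \cdot 64} = 555 \cdot \frac{1}{2} \cdot \frac{1}{64} \left(19 + 4 \cdot 512\right) = 555 \cdot \frac{1}{2} \cdot \frac{1}{64} \left(19 + 2048\right) = 555 \cdot \frac{1}{2} \cdot \frac{1}{64} \cdot 2067 = 555 \cdot \frac{2067}{128} = \frac{1147185}{128}$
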